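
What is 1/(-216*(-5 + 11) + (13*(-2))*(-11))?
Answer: -1/1010 ≈ -0.00099010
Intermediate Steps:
1/(-216*(-5 + 11) + (13*(-2))*(-11)) = 1/(-216*6 - 26*(-11)) = 1/(-1296 + 286) = 1/(-1010) = -1/1010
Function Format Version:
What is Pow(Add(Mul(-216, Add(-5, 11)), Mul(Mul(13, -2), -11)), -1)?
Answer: Rational(-1, 1010) ≈ -0.00099010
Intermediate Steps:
Pow(Add(Mul(-216, Add(-5, 11)), Mul(Mul(13, -2), -11)), -1) = Pow(Add(Mul(-216, 6), Mul(-26, -11)), -1) = Pow(Add(-1296, 286), -1) = Pow(-1010, -1) = Rational(-1, 1010)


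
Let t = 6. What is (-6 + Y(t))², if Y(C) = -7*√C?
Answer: 330 + 84*√6 ≈ 535.76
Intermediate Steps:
(-6 + Y(t))² = (-6 - 7*√6)²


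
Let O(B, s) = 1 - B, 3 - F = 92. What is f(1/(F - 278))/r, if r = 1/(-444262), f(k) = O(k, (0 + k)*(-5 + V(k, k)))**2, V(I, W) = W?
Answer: -60163737088/134689 ≈ -4.4669e+5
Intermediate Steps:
F = -89 (F = 3 - 1*92 = 3 - 92 = -89)
f(k) = (1 - k)**2
r = -1/444262 ≈ -2.2509e-6
f(1/(F - 278))/r = (-1 + 1/(-89 - 278))**2/(-1/444262) = (-1 + 1/(-367))**2*(-444262) = (-1 - 1/367)**2*(-444262) = (-368/367)**2*(-444262) = (135424/134689)*(-444262) = -60163737088/134689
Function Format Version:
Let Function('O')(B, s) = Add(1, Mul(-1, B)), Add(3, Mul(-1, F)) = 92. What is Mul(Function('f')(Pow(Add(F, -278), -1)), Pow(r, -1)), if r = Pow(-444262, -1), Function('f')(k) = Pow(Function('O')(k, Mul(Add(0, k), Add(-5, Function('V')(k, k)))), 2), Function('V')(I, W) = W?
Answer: Rational(-60163737088, 134689) ≈ -4.4669e+5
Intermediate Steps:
F = -89 (F = Add(3, Mul(-1, 92)) = Add(3, -92) = -89)
Function('f')(k) = Pow(Add(1, Mul(-1, k)), 2)
r = Rational(-1, 444262) ≈ -2.2509e-6
Mul(Function('f')(Pow(Add(F, -278), -1)), Pow(r, -1)) = Mul(Pow(Add(-1, Pow(Add(-89, -278), -1)), 2), Pow(Rational(-1, 444262), -1)) = Mul(Pow(Add(-1, Pow(-367, -1)), 2), -444262) = Mul(Pow(Add(-1, Rational(-1, 367)), 2), -444262) = Mul(Pow(Rational(-368, 367), 2), -444262) = Mul(Rational(135424, 134689), -444262) = Rational(-60163737088, 134689)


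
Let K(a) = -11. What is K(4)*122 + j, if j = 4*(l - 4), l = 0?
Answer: -1358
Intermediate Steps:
j = -16 (j = 4*(0 - 4) = 4*(-4) = -16)
K(4)*122 + j = -11*122 - 16 = -1342 - 16 = -1358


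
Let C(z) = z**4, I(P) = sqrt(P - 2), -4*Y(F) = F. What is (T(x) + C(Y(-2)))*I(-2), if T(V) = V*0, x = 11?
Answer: I/8 ≈ 0.125*I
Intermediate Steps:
Y(F) = -F/4
I(P) = sqrt(-2 + P)
T(V) = 0
(T(x) + C(Y(-2)))*I(-2) = (0 + (-1/4*(-2))**4)*sqrt(-2 - 2) = (0 + (1/2)**4)*sqrt(-4) = (0 + 1/16)*(2*I) = (2*I)/16 = I/8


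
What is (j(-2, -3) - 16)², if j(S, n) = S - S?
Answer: 256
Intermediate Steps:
j(S, n) = 0
(j(-2, -3) - 16)² = (0 - 16)² = (-16)² = 256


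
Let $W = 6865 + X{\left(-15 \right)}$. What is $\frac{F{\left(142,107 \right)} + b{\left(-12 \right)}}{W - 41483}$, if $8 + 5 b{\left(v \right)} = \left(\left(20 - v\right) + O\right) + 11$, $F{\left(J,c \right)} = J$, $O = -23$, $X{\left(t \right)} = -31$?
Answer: $- \frac{722}{173245} \approx -0.0041675$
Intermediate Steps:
$b{\left(v \right)} = - \frac{v}{5}$ ($b{\left(v \right)} = - \frac{8}{5} + \frac{\left(\left(20 - v\right) - 23\right) + 11}{5} = - \frac{8}{5} + \frac{\left(-3 - v\right) + 11}{5} = - \frac{8}{5} + \frac{8 - v}{5} = - \frac{8}{5} - \left(- \frac{8}{5} + \frac{v}{5}\right) = - \frac{v}{5}$)
$W = 6834$ ($W = 6865 - 31 = 6834$)
$\frac{F{\left(142,107 \right)} + b{\left(-12 \right)}}{W - 41483} = \frac{142 - - \frac{12}{5}}{6834 - 41483} = \frac{142 + \frac{12}{5}}{-34649} = \frac{722}{5} \left(- \frac{1}{34649}\right) = - \frac{722}{173245}$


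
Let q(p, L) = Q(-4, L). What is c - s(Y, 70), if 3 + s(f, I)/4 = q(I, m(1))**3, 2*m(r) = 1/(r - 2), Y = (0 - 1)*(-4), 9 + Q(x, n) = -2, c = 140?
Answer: 5476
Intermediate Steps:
Q(x, n) = -11 (Q(x, n) = -9 - 2 = -11)
Y = 4 (Y = -1*(-4) = 4)
m(r) = 1/(2*(-2 + r)) (m(r) = 1/(2*(r - 2)) = 1/(2*(-2 + r)))
q(p, L) = -11
s(f, I) = -5336 (s(f, I) = -12 + 4*(-11)**3 = -12 + 4*(-1331) = -12 - 5324 = -5336)
c - s(Y, 70) = 140 - 1*(-5336) = 140 + 5336 = 5476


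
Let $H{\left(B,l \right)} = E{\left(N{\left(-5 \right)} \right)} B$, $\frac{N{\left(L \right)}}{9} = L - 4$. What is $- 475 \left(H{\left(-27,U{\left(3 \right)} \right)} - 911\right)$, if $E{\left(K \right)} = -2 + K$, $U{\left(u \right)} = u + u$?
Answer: $-631750$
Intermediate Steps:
$U{\left(u \right)} = 2 u$
$N{\left(L \right)} = -36 + 9 L$ ($N{\left(L \right)} = 9 \left(L - 4\right) = 9 \left(-4 + L\right) = -36 + 9 L$)
$H{\left(B,l \right)} = - 83 B$ ($H{\left(B,l \right)} = \left(-2 + \left(-36 + 9 \left(-5\right)\right)\right) B = \left(-2 - 81\right) B = - 83 B$)
$- 475 \left(H{\left(-27,U{\left(3 \right)} \right)} - 911\right) = - 475 \left(\left(-83\right) \left(-27\right) - 911\right) = - 475 \left(2241 - 911\right) = \left(-475\right) 1330 = -631750$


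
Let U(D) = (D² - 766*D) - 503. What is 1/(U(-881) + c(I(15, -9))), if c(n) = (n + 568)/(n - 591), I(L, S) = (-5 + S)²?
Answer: 395/572948316 ≈ 6.8942e-7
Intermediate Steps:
U(D) = -503 + D² - 766*D
c(n) = (568 + n)/(-591 + n)
1/(U(-881) + c(I(15, -9))) = 1/((-503 + (-881)² - 766*(-881)) + (568 + (-5 - 9)²)/(-591 + (-5 - 9)²)) = 1/((-503 + 776161 + 674846) + (568 + (-14)²)/(-591 + (-14)²)) = 1/(1450504 + (568 + 196)/(-591 + 196)) = 1/(1450504 + 764/(-395)) = 1/(1450504 - 1/395*764) = 1/(1450504 - 764/395) = 1/(572948316/395) = 395/572948316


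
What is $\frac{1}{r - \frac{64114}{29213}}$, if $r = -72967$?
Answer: $- \frac{29213}{2131649085} \approx -1.3704 \cdot 10^{-5}$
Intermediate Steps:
$\frac{1}{r - \frac{64114}{29213}} = \frac{1}{-72967 - \frac{64114}{29213}} = \frac{1}{- \frac{2131649085}{29213}} = - \frac{29213}{2131649085}$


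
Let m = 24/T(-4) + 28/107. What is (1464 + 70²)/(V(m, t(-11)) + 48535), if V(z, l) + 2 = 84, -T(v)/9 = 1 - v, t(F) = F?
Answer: 6364/48617 ≈ 0.13090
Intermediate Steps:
T(v) = -9 + 9*v (T(v) = -9*(1 - v) = -9 + 9*v)
m = -436/1605 (m = 24/(-9 + 9*(-4)) + 28/107 = 24/(-9 - 36) + 28*(1/107) = 24/(-45) + 28/107 = 24*(-1/45) + 28/107 = -8/15 + 28/107 = -436/1605 ≈ -0.27165)
V(z, l) = 82 (V(z, l) = -2 + 84 = 82)
(1464 + 70²)/(V(m, t(-11)) + 48535) = (1464 + 70²)/(82 + 48535) = (1464 + 4900)/48617 = 6364*(1/48617) = 6364/48617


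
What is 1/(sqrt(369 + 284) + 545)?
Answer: 545/296372 - sqrt(653)/296372 ≈ 0.0017527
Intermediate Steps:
1/(sqrt(369 + 284) + 545) = 1/(sqrt(653) + 545) = 1/(545 + sqrt(653))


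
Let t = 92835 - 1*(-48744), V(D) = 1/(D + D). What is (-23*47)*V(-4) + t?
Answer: 1133713/8 ≈ 1.4171e+5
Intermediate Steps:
V(D) = 1/(2*D)
t = 141579 (t = 92835 + 48744 = 141579)
(-23*47)*V(-4) + t = (-23*47)*((½)/(-4)) + 141579 = -1081*(-1)/(2*4) + 141579 = -1081*(-⅛) + 141579 = 1081/8 + 141579 = 1133713/8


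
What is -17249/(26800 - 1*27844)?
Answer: 17249/1044 ≈ 16.522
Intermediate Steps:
-17249/(26800 - 1*27844) = -17249/(26800 - 27844) = -17249/(-1044) = -17249*(-1/1044) = 17249/1044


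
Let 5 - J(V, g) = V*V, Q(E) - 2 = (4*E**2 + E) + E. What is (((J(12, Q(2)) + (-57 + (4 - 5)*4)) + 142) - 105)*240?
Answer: -39120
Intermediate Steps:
Q(E) = 2 + 2*E + 4*E**2 (Q(E) = 2 + ((4*E**2 + E) + E) = 2 + ((E + 4*E**2) + E) = 2 + (2*E + 4*E**2) = 2 + 2*E + 4*E**2)
J(V, g) = 5 - V**2 (J(V, g) = 5 - V*V = 5 - V**2)
(((J(12, Q(2)) + (-57 + (4 - 5)*4)) + 142) - 105)*240 = ((((5 - 1*12**2) + (-57 + (4 - 5)*4)) + 142) - 105)*240 = ((((5 - 1*144) + (-57 - 1*4)) + 142) - 105)*240 = ((((5 - 144) + (-57 - 4)) + 142) - 105)*240 = (((-139 - 61) + 142) - 105)*240 = ((-200 + 142) - 105)*240 = (-58 - 105)*240 = -163*240 = -39120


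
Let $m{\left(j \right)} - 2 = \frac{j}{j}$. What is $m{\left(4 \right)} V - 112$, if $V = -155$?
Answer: $-577$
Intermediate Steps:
$m{\left(j \right)} = 3$ ($m{\left(j \right)} = 2 + \frac{j}{j} = 2 + 1 = 3$)
$m{\left(4 \right)} V - 112 = 3 \left(-155\right) - 112 = -465 - 112 = -577$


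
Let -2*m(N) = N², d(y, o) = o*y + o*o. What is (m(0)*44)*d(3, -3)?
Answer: 0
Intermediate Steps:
d(y, o) = o² + o*y (d(y, o) = o*y + o² = o² + o*y)
m(N) = -N²/2
(m(0)*44)*d(3, -3) = (-½*0²*44)*(-3*(-3 + 3)) = (-½*0*44)*(-3*0) = (0*44)*0 = 0*0 = 0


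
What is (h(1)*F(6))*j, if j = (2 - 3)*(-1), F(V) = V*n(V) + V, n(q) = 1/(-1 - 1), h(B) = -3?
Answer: -9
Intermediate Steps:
n(q) = -½ (n(q) = 1/(-2) = -½)
F(V) = V/2 (F(V) = V*(-½) + V = -V/2 + V = V/2)
j = 1 (j = -1*(-1) = 1)
(h(1)*F(6))*j = -3*6/2*1 = -3*3*1 = -9*1 = -9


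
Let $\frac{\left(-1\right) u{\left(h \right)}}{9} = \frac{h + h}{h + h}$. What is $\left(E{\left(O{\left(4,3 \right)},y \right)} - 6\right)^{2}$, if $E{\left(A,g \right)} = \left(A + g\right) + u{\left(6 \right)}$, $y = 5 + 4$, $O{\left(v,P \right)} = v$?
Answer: $4$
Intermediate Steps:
$u{\left(h \right)} = -9$ ($u{\left(h \right)} = - 9 \frac{h + h}{h + h} = - 9 \frac{2 h}{2 h} = - 9 \cdot 2 h \frac{1}{2 h} = \left(-9\right) 1 = -9$)
$y = 9$
$E{\left(A,g \right)} = -9 + A + g$ ($E{\left(A,g \right)} = \left(A + g\right) - 9 = -9 + A + g$)
$\left(E{\left(O{\left(4,3 \right)},y \right)} - 6\right)^{2} = \left(\left(-9 + 4 + 9\right) - 6\right)^{2} = \left(4 - 6\right)^{2} = \left(-2\right)^{2} = 4$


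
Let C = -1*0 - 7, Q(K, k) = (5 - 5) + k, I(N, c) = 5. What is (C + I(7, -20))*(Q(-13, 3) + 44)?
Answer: -94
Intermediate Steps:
Q(K, k) = k (Q(K, k) = 0 + k = k)
C = -7 (C = 0 - 7 = -7)
(C + I(7, -20))*(Q(-13, 3) + 44) = (-7 + 5)*(3 + 44) = -2*47 = -94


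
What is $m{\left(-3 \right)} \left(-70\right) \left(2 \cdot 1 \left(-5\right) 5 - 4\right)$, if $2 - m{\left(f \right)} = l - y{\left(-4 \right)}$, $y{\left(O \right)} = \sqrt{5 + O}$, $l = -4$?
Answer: $26460$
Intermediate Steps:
$m{\left(f \right)} = 7$ ($m{\left(f \right)} = 2 - \left(-4 - \sqrt{5 - 4}\right) = 2 - \left(-4 - \sqrt{1}\right) = 2 - \left(-4 - 1\right) = 2 - -5 = 2 + 5 = 7$)
$m{\left(-3 \right)} \left(-70\right) \left(2 \cdot 1 \left(-5\right) 5 - 4\right) = 7 \left(-70\right) \left(2 \cdot 1 \left(-5\right) 5 - 4\right) = - 490 \left(2 \left(-5\right) 5 - 4\right) = - 490 \left(\left(-10\right) 5 - 4\right) = - 490 \left(-50 - 4\right) = \left(-490\right) \left(-54\right) = 26460$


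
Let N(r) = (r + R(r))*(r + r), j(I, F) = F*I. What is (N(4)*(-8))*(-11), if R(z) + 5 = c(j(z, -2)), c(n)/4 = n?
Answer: -23232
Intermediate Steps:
c(n) = 4*n
R(z) = -5 - 8*z (R(z) = -5 + 4*(-2*z) = -5 - 8*z)
N(r) = 2*r*(-5 - 7*r) (N(r) = (r + (-5 - 8*r))*(r + r) = (-5 - 7*r)*(2*r) = 2*r*(-5 - 7*r))
(N(4)*(-8))*(-11) = ((2*4*(-5 - 7*4))*(-8))*(-11) = ((2*4*(-5 - 28))*(-8))*(-11) = ((2*4*(-33))*(-8))*(-11) = -264*(-8)*(-11) = 2112*(-11) = -23232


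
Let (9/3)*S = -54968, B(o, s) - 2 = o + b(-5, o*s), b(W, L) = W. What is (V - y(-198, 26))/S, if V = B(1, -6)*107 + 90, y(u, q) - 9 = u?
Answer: -195/54968 ≈ -0.0035475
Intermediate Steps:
B(o, s) = -3 + o (B(o, s) = 2 + (o - 5) = 2 + (-5 + o) = -3 + o)
S = -54968/3 (S = (1/3)*(-54968) = -54968/3 ≈ -18323.)
y(u, q) = 9 + u
V = -124 (V = (-3 + 1)*107 + 90 = -2*107 + 90 = -214 + 90 = -124)
(V - y(-198, 26))/S = (-124 - (9 - 198))/(-54968/3) = (-124 - 1*(-189))*(-3/54968) = (-124 + 189)*(-3/54968) = 65*(-3/54968) = -195/54968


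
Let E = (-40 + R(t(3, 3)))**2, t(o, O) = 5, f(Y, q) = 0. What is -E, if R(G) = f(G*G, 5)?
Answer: -1600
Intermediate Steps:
R(G) = 0
E = 1600 (E = (-40 + 0)**2 = (-40)**2 = 1600)
-E = -1*1600 = -1600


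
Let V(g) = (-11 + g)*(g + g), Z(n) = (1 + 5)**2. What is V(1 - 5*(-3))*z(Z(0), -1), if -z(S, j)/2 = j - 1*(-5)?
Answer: -1280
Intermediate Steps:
Z(n) = 36 (Z(n) = 6**2 = 36)
z(S, j) = -10 - 2*j (z(S, j) = -2*(j - 1*(-5)) = -2*(j + 5) = -2*(5 + j) = -10 - 2*j)
V(g) = 2*g*(-11 + g) (V(g) = (-11 + g)*(2*g) = 2*g*(-11 + g))
V(1 - 5*(-3))*z(Z(0), -1) = (2*(1 - 5*(-3))*(-11 + (1 - 5*(-3))))*(-10 - 2*(-1)) = (2*(1 + 15)*(-11 + (1 + 15)))*(-10 + 2) = (2*16*(-11 + 16))*(-8) = (2*16*5)*(-8) = 160*(-8) = -1280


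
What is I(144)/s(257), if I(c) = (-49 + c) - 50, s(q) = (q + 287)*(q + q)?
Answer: 45/279616 ≈ 0.00016093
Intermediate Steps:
s(q) = 2*q*(287 + q) (s(q) = (287 + q)*(2*q) = 2*q*(287 + q))
I(c) = -99 + c
I(144)/s(257) = (-99 + 144)/((2*257*(287 + 257))) = 45/((2*257*544)) = 45/279616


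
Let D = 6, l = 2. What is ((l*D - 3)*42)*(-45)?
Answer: -17010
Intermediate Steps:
((l*D - 3)*42)*(-45) = ((2*6 - 3)*42)*(-45) = ((12 - 3)*42)*(-45) = (9*42)*(-45) = 378*(-45) = -17010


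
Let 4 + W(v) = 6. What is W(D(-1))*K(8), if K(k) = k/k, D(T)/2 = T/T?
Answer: 2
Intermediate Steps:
D(T) = 2 (D(T) = 2*(T/T) = 2*1 = 2)
K(k) = 1
W(v) = 2 (W(v) = -4 + 6 = 2)
W(D(-1))*K(8) = 2*1 = 2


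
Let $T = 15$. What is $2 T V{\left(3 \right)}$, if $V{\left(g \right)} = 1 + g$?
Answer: $120$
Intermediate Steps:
$2 T V{\left(3 \right)} = 2 \cdot 15 \left(1 + 3\right) = 30 \cdot 4 = 120$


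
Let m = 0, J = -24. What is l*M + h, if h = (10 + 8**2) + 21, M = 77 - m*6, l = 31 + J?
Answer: 634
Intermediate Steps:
l = 7 (l = 31 - 24 = 7)
M = 77 (M = 77 - 0*6 = 77 - 1*0 = 77 + 0 = 77)
h = 95 (h = (10 + 64) + 21 = 74 + 21 = 95)
l*M + h = 7*77 + 95 = 539 + 95 = 634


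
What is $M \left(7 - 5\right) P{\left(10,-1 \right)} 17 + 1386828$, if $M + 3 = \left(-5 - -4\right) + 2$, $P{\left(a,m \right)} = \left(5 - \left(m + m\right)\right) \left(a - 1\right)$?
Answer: $1382544$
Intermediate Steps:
$P{\left(a,m \right)} = \left(-1 + a\right) \left(5 - 2 m\right)$ ($P{\left(a,m \right)} = \left(5 - 2 m\right) \left(-1 + a\right) = \left(-1 + a\right) \left(5 - 2 m\right)$)
$M = -2$ ($M = -3 + \left(\left(-5 - -4\right) + 2\right) = -3 + \left(\left(-5 + 4\right) + 2\right) = -3 + \left(-1 + 2\right) = -3 + 1 = -2$)
$M \left(7 - 5\right) P{\left(10,-1 \right)} 17 + 1386828 = - 2 \left(7 - 5\right) \left(-5 + 2 \left(-1\right) + 5 \cdot 10 - 20 \left(-1\right)\right) 17 + 1386828 = \left(-2\right) 2 \left(-5 - 2 + 50 + 20\right) 17 + 1386828 = \left(-4\right) 63 \cdot 17 + 1386828 = \left(-252\right) 17 + 1386828 = -4284 + 1386828 = 1382544$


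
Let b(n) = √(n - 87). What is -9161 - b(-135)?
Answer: -9161 - I*√222 ≈ -9161.0 - 14.9*I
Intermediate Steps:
b(n) = √(-87 + n)
-9161 - b(-135) = -9161 - √(-87 - 135) = -9161 - √(-222) = -9161 - I*√222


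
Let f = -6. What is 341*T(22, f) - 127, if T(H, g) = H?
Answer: 7375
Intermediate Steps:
341*T(22, f) - 127 = 341*22 - 127 = 7502 - 127 = 7375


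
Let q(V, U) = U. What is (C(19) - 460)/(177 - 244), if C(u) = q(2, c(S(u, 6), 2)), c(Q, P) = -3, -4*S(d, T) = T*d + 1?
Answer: 463/67 ≈ 6.9104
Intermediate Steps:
S(d, T) = -1/4 - T*d/4 (S(d, T) = -(T*d + 1)/4 = -(1 + T*d)/4 = -1/4 - T*d/4)
C(u) = -3
(C(19) - 460)/(177 - 244) = (-3 - 460)/(177 - 244) = -463/(-67) = -463*(-1/67) = 463/67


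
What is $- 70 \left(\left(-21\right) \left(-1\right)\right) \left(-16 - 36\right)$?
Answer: $76440$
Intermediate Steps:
$- 70 \left(\left(-21\right) \left(-1\right)\right) \left(-16 - 36\right) = \left(-70\right) 21 \left(-16 - 36\right) = \left(-1470\right) \left(-52\right) = 76440$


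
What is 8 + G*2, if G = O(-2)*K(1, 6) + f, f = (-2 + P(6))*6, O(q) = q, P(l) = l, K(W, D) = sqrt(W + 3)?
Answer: 48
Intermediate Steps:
K(W, D) = sqrt(3 + W)
f = 24 (f = (-2 + 6)*6 = 4*6 = 24)
G = 20 (G = -2*sqrt(3 + 1) + 24 = -2*sqrt(4) + 24 = -2*2 + 24 = -4 + 24 = 20)
8 + G*2 = 8 + 20*2 = 8 + 40 = 48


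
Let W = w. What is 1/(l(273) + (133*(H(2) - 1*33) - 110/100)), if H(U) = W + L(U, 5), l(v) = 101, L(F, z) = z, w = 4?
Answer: -10/30921 ≈ -0.00032340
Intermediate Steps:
W = 4
H(U) = 9 (H(U) = 4 + 5 = 9)
1/(l(273) + (133*(H(2) - 1*33) - 110/100)) = 1/(101 + (133*(9 - 1*33) - 110/100)) = 1/(101 + (133*(9 - 33) - 110*1/100)) = 1/(101 + (133*(-24) - 11/10)) = 1/(101 + (-3192 - 11/10)) = 1/(101 - 31931/10) = 1/(-30921/10) = -10/30921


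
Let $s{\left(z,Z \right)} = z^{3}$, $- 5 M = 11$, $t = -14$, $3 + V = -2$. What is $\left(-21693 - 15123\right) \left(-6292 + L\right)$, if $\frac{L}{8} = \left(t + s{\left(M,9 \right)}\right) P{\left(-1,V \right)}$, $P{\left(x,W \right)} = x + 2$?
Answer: $\frac{29863224768}{125} \approx 2.3891 \cdot 10^{8}$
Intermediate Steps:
$V = -5$ ($V = -3 - 2 = -5$)
$M = - \frac{11}{5}$ ($M = \left(- \frac{1}{5}\right) 11 = - \frac{11}{5} \approx -2.2$)
$P{\left(x,W \right)} = 2 + x$
$L = - \frac{24648}{125}$ ($L = 8 \left(-14 + \left(- \frac{11}{5}\right)^{3}\right) \left(2 - 1\right) = 8 \left(-14 - \frac{1331}{125}\right) 1 = 8 \left(\left(- \frac{3081}{125}\right) 1\right) = 8 \left(- \frac{3081}{125}\right) = - \frac{24648}{125} \approx -197.18$)
$\left(-21693 - 15123\right) \left(-6292 + L\right) = \left(-21693 - 15123\right) \left(-6292 - \frac{24648}{125}\right) = \left(-36816\right) \left(- \frac{811148}{125}\right) = \frac{29863224768}{125}$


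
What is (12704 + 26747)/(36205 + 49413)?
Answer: 39451/85618 ≈ 0.46078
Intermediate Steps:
(12704 + 26747)/(36205 + 49413) = 39451/85618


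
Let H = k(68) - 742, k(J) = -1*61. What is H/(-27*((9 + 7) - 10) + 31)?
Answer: 803/131 ≈ 6.1298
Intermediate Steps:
k(J) = -61
H = -803 (H = -61 - 742 = -803)
H/(-27*((9 + 7) - 10) + 31) = -803/(-27*((9 + 7) - 10) + 31) = -803/(-27*(16 - 10) + 31) = -803/(-27*6 + 31) = -803/(-162 + 31) = -803/(-131) = -803*(-1/131) = 803/131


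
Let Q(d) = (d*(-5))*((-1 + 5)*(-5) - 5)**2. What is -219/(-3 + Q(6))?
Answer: 73/6251 ≈ 0.011678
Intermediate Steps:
Q(d) = -3125*d (Q(d) = (-5*d)*(4*(-5) - 5)**2 = (-5*d)*(-20 - 5)**2 = -5*d*(-25)**2 = -5*d*625 = -3125*d)
-219/(-3 + Q(6)) = -219/(-3 - 3125*6) = -219/(-3 - 18750) = -219/(-18753) = -1/18753*(-219) = 73/6251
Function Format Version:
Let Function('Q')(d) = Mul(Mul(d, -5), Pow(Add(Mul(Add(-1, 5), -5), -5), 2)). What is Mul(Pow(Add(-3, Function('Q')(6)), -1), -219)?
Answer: Rational(73, 6251) ≈ 0.011678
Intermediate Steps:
Function('Q')(d) = Mul(-3125, d) (Function('Q')(d) = Mul(Mul(-5, d), Pow(Add(Mul(4, -5), -5), 2)) = Mul(Mul(-5, d), Pow(Add(-20, -5), 2)) = Mul(Mul(-5, d), Pow(-25, 2)) = Mul(Mul(-5, d), 625) = Mul(-3125, d))
Mul(Pow(Add(-3, Function('Q')(6)), -1), -219) = Mul(Pow(Add(-3, Mul(-3125, 6)), -1), -219) = Mul(Pow(Add(-3, -18750), -1), -219) = Mul(Pow(-18753, -1), -219) = Mul(Rational(-1, 18753), -219) = Rational(73, 6251)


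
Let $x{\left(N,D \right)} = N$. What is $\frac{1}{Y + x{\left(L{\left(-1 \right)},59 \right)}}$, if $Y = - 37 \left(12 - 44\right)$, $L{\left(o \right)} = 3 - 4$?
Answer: $\frac{1}{1183} \approx 0.00084531$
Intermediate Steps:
$L{\left(o \right)} = -1$ ($L{\left(o \right)} = 3 - 4 = -1$)
$Y = 1184$ ($Y = \left(-37\right) \left(-32\right) = 1184$)
$\frac{1}{Y + x{\left(L{\left(-1 \right)},59 \right)}} = \frac{1}{1184 - 1} = \frac{1}{1183}$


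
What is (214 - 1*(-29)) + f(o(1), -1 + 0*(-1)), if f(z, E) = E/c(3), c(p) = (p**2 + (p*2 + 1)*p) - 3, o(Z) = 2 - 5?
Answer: 6560/27 ≈ 242.96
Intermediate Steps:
o(Z) = -3
c(p) = -3 + p**2 + p*(1 + 2*p) (c(p) = (p**2 + (2*p + 1)*p) - 3 = (p**2 + (1 + 2*p)*p) - 3 = (p**2 + p*(1 + 2*p)) - 3 = -3 + p**2 + p*(1 + 2*p))
f(z, E) = E/27 (f(z, E) = E/(-3 + 3 + 3*3**2) = E/(-3 + 3 + 3*9) = E/(-3 + 3 + 27) = E/27)
(214 - 1*(-29)) + f(o(1), -1 + 0*(-1)) = (214 - 1*(-29)) + (-1 + 0*(-1))/27 = (214 + 29) + (-1 + 0)/27 = 243 + (1/27)*(-1) = 243 - 1/27 = 6560/27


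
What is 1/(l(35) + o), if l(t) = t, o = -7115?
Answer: -1/7080 ≈ -0.00014124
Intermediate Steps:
1/(l(35) + o) = 1/(35 - 7115) = 1/(-7080) = -1/7080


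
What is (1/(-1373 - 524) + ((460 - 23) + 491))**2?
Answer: 3099060972225/3598609 ≈ 8.6118e+5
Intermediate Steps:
(1/(-1373 - 524) + ((460 - 23) + 491))**2 = (1/(-1897) + (437 + 491))**2 = (-1/1897 + 928)**2 = (1760415/1897)**2 = 3099060972225/3598609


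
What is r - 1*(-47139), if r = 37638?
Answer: 84777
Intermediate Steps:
r - 1*(-47139) = 37638 - 1*(-47139) = 37638 + 47139 = 84777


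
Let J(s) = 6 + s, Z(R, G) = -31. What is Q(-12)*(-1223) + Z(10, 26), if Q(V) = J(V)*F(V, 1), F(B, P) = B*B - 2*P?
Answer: 1041965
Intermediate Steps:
F(B, P) = B**2 - 2*P
Q(V) = (-2 + V**2)*(6 + V) (Q(V) = (6 + V)*(V**2 - 2*1) = (6 + V)*(V**2 - 2) = (6 + V)*(-2 + V**2) = (-2 + V**2)*(6 + V))
Q(-12)*(-1223) + Z(10, 26) = ((-2 + (-12)**2)*(6 - 12))*(-1223) - 31 = ((-2 + 144)*(-6))*(-1223) - 31 = (142*(-6))*(-1223) - 31 = -852*(-1223) - 31 = 1041996 - 31 = 1041965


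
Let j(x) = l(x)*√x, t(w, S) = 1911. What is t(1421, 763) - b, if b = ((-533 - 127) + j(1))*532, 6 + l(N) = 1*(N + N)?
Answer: 355159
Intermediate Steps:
l(N) = -6 + 2*N (l(N) = -6 + 1*(N + N) = -6 + 1*(2*N) = -6 + 2*N)
j(x) = √x*(-6 + 2*x) (j(x) = (-6 + 2*x)*√x = √x*(-6 + 2*x))
b = -353248 (b = ((-533 - 127) + 2*√1*(-3 + 1))*532 = (-660 + 2*1*(-2))*532 = (-660 - 4)*532 = -664*532 = -353248)
t(1421, 763) - b = 1911 - 1*(-353248) = 1911 + 353248 = 355159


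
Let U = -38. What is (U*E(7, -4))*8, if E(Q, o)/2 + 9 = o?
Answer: 7904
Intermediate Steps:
E(Q, o) = -18 + 2*o
(U*E(7, -4))*8 = -38*(-18 + 2*(-4))*8 = -38*(-18 - 8)*8 = -38*(-26)*8 = 988*8 = 7904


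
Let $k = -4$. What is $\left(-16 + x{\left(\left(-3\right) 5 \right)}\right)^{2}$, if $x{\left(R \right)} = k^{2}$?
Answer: $0$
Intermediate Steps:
$x{\left(R \right)} = 16$ ($x{\left(R \right)} = \left(-4\right)^{2} = 16$)
$\left(-16 + x{\left(\left(-3\right) 5 \right)}\right)^{2} = \left(-16 + 16\right)^{2} = 0^{2} = 0$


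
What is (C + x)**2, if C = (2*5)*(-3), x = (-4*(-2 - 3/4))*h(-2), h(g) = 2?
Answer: 64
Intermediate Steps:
x = 22 (x = -4*(-2 - 3/4)*2 = -4*(-11/4)*2 = 11*2 = 22)
C = -30 (C = 10*(-3) = -30)
(C + x)**2 = (-30 + 22)**2 = (-8)**2 = 64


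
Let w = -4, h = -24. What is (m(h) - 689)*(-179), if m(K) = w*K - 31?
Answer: 111696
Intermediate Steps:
m(K) = -31 - 4*K (m(K) = -4*K - 31 = -31 - 4*K)
(m(h) - 689)*(-179) = ((-31 - 4*(-24)) - 689)*(-179) = ((-31 + 96) - 689)*(-179) = (65 - 689)*(-179) = -624*(-179) = 111696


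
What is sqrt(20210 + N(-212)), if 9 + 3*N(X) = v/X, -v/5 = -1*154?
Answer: sqrt(2043290238)/318 ≈ 142.15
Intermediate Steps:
v = 770 (v = -(-5)*154 = -5*(-154) = 770)
N(X) = -3 + 770/(3*X) (N(X) = -3 + (770/X)/3 = -3 + 770/(3*X))
sqrt(20210 + N(-212)) = sqrt(20210 + (-3 + (770/3)/(-212))) = sqrt(20210 + (-3 + (770/3)*(-1/212))) = sqrt(20210 + (-3 - 385/318)) = sqrt(20210 - 1339/318) = sqrt(6425441/318) = sqrt(2043290238)/318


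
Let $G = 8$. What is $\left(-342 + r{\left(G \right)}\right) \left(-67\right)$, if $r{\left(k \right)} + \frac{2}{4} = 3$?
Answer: $\frac{45493}{2} \approx 22747.0$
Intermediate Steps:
$r{\left(k \right)} = \frac{5}{2}$ ($r{\left(k \right)} = - \frac{1}{2} + 3 = \frac{5}{2}$)
$\left(-342 + r{\left(G \right)}\right) \left(-67\right) = \left(-342 + \frac{5}{2}\right) \left(-67\right) = \left(- \frac{679}{2}\right) \left(-67\right) = \frac{45493}{2}$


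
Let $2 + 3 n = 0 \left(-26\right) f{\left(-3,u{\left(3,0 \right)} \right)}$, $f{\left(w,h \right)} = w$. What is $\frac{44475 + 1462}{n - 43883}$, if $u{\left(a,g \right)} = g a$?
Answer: $- \frac{137811}{131651} \approx -1.0468$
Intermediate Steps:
$u{\left(a,g \right)} = a g$
$n = - \frac{2}{3}$ ($n = - \frac{2}{3} + \frac{0 \left(-26\right) \left(-3\right)}{3} = - \frac{2}{3} + \frac{0 \left(-3\right)}{3} = - \frac{2}{3} + \frac{1}{3} \cdot 0 = - \frac{2}{3} + 0 = - \frac{2}{3} \approx -0.66667$)
$\frac{44475 + 1462}{n - 43883} = \frac{44475 + 1462}{- \frac{2}{3} - 43883} = \frac{45937}{- \frac{131651}{3}} = 45937 \left(- \frac{3}{131651}\right) = - \frac{137811}{131651}$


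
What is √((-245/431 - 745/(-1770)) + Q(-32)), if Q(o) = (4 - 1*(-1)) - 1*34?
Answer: I*√678520532118/152574 ≈ 5.3988*I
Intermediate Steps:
Q(o) = -29 (Q(o) = (4 + 1) - 34 = 5 - 34 = -29)
√((-245/431 - 745/(-1770)) + Q(-32)) = √((-245/431 - 745/(-1770)) - 29) = √((-245*1/431 - 745*(-1/1770)) - 29) = √((-245/431 + 149/354) - 29) = √(-22511/152574 - 29) = √(-4447157/152574) = I*√678520532118/152574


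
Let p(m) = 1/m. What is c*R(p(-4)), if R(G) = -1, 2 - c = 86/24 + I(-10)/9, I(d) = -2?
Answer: 49/36 ≈ 1.3611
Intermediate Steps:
c = -49/36 (c = 2 - (86/24 - 2/9) = 2 - (86*(1/24) - 2*1/9) = 2 - (43/12 - 2/9) = 2 - 1*121/36 = 2 - 121/36 = -49/36 ≈ -1.3611)
p(m) = 1/m
c*R(p(-4)) = -49/36*(-1) = 49/36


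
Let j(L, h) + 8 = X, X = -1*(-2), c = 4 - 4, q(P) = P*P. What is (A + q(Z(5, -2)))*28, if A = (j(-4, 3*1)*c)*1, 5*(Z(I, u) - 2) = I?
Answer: 252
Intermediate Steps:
Z(I, u) = 2 + I/5
q(P) = P²
c = 0
X = 2
j(L, h) = -6 (j(L, h) = -8 + 2 = -6)
A = 0 (A = -6*0*1 = 0*1 = 0)
(A + q(Z(5, -2)))*28 = (0 + (2 + (⅕)*5)²)*28 = (0 + (2 + 1)²)*28 = (0 + 3²)*28 = (0 + 9)*28 = 9*28 = 252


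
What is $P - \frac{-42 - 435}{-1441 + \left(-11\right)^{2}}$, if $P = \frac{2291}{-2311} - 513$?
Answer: $- \frac{523014409}{1016840} \approx -514.35$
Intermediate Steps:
$P = - \frac{1187834}{2311}$ ($P = 2291 \left(- \frac{1}{2311}\right) - 513 = - \frac{2291}{2311} - 513 = - \frac{1187834}{2311} \approx -513.99$)
$P - \frac{-42 - 435}{-1441 + \left(-11\right)^{2}} = - \frac{1187834}{2311} - \frac{-42 - 435}{-1441 + \left(-11\right)^{2}} = - \frac{1187834}{2311} - - \frac{477}{-1441 + 121} = - \frac{1187834}{2311} - - \frac{477}{-1320} = - \frac{1187834}{2311} - \left(-477\right) \left(- \frac{1}{1320}\right) = - \frac{1187834}{2311} - \frac{159}{440} = - \frac{523014409}{1016840}$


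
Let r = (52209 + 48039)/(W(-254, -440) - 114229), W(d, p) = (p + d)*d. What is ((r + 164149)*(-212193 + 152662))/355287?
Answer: -606326405085281/22044492489 ≈ -27505.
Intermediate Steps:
W(d, p) = d*(d + p) (W(d, p) = (d + p)*d = d*(d + p))
r = 100248/62047 (r = (52209 + 48039)/(-254*(-254 - 440) - 114229) = 100248/(-254*(-694) - 114229) = 100248/(176276 - 114229) = 100248/62047 ≈ 1.6157)
((r + 164149)*(-212193 + 152662))/355287 = ((100248/62047 + 164149)*(-212193 + 152662))/355287 = ((10185053251/62047)*(-59531))*(1/355287) = -606326405085281/62047*1/355287 = -606326405085281/22044492489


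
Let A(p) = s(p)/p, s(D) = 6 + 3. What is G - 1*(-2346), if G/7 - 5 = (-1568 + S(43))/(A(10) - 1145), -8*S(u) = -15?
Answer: 6435447/2692 ≈ 2390.6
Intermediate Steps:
S(u) = 15/8 (S(u) = -⅛*(-15) = 15/8)
s(D) = 9
A(p) = 9/p
G = 120015/2692 (G = 35 + 7*((-1568 + 15/8)/(9/10 - 1145)) = 35 + 7*(-12529/(8*(9*(⅒) - 1145))) = 35 + 7*(-12529/(8*(9/10 - 1145))) = 35 + 7*(-12529/(8*(-11441/10))) = 35 + 7*(-12529/8*(-10/11441)) = 35 + 7*(3685/2692) = 35 + 25795/2692 = 120015/2692 ≈ 44.582)
G - 1*(-2346) = 120015/2692 - 1*(-2346) = 120015/2692 + 2346 = 6435447/2692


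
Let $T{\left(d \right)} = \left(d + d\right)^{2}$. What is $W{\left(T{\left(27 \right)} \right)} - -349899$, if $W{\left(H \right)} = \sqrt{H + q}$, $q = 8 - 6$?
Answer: $349899 + \sqrt{2918} \approx 3.4995 \cdot 10^{5}$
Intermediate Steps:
$T{\left(d \right)} = 4 d^{2}$ ($T{\left(d \right)} = \left(2 d\right)^{2} = 4 d^{2}$)
$q = 2$ ($q = 8 - 6 = 2$)
$W{\left(H \right)} = \sqrt{2 + H}$ ($W{\left(H \right)} = \sqrt{H + 2} = \sqrt{2 + H}$)
$W{\left(T{\left(27 \right)} \right)} - -349899 = \sqrt{2 + 4 \cdot 27^{2}} - -349899 = \sqrt{2 + 4 \cdot 729} + 349899 = \sqrt{2 + 2916} + 349899 = \sqrt{2918} + 349899 = 349899 + \sqrt{2918}$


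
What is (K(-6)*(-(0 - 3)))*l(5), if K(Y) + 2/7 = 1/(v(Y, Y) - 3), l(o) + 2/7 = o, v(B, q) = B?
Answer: -275/49 ≈ -5.6122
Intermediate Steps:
l(o) = -2/7 + o
K(Y) = -2/7 + 1/(-3 + Y) (K(Y) = -2/7 + 1/(Y - 3) = -2/7 + 1/(-3 + Y))
(K(-6)*(-(0 - 3)))*l(5) = (((13 - 2*(-6))/(7*(-3 - 6)))*(-(0 - 3)))*(-2/7 + 5) = (((⅐)*(13 + 12)/(-9))*(-1*(-3)))*(33/7) = (((⅐)*(-⅑)*25)*3)*(33/7) = -25/63*3*(33/7) = -25/21*33/7 = -275/49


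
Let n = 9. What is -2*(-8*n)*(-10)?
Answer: -1440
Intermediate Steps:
-2*(-8*n)*(-10) = -2*(-8*9)*(-10) = -(-144)*(-10) = -2*720 = -1440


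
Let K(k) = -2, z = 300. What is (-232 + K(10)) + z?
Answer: 66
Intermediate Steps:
(-232 + K(10)) + z = (-232 - 2) + 300 = -234 + 300 = 66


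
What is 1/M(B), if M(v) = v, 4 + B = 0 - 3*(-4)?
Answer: ⅛ ≈ 0.12500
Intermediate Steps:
B = 8 (B = -4 + (0 - 3*(-4)) = -4 + (0 + 12) = -4 + 12 = 8)
1/M(B) = 1/8 = ⅛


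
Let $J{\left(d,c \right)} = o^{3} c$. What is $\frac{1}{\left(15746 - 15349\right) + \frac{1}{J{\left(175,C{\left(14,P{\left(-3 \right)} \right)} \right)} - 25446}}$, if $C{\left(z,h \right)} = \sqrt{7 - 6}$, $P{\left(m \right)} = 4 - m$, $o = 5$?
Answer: $\frac{25321}{10052436} \approx 0.0025189$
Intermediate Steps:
$C{\left(z,h \right)} = 1$ ($C{\left(z,h \right)} = \sqrt{1} = 1$)
$J{\left(d,c \right)} = 125 c$ ($J{\left(d,c \right)} = 5^{3} c = 125 c$)
$\frac{1}{\left(15746 - 15349\right) + \frac{1}{J{\left(175,C{\left(14,P{\left(-3 \right)} \right)} \right)} - 25446}} = \frac{1}{\left(15746 - 15349\right) + \frac{1}{125 \cdot 1 - 25446}} = \frac{1}{\left(15746 - 15349\right) + \frac{1}{125 - 25446}} = \frac{1}{397 + \frac{1}{-25321}} = \frac{1}{397 - \frac{1}{25321}} = \frac{1}{\frac{10052436}{25321}} = \frac{25321}{10052436}$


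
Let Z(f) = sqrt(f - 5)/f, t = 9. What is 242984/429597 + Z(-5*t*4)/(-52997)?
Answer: 34712/61371 + I*sqrt(185)/9539460 ≈ 0.56561 + 1.4258e-6*I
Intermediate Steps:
Z(f) = sqrt(-5 + f)/f
242984/429597 + Z(-5*t*4)/(-52997) = 242984/429597 + (sqrt(-5 - 5*9*4)/((-5*9*4)))/(-52997) = 242984*(1/429597) + (sqrt(-5 - 45*4)/((-45*4)))*(-1/52997) = 34712/61371 + (sqrt(-5 - 180)/(-180))*(-1/52997) = 34712/61371 - I*sqrt(185)/180*(-1/52997) = 34712/61371 + I*sqrt(185)/9539460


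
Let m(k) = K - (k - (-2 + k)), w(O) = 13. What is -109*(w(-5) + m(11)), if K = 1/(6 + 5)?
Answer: -13298/11 ≈ -1208.9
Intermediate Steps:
K = 1/11 ≈ 0.090909
m(k) = -21/11 (m(k) = 1/11 - (k - (-2 + k)) = 1/11 - (k + (2 - k)) = 1/11 - 1*2 = 1/11 - 2 = -21/11)
-109*(w(-5) + m(11)) = -109*(13 - 21/11) = -109*122/11 = -13298/11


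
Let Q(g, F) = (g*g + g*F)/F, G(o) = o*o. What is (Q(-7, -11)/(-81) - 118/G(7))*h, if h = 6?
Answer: -21992/1617 ≈ -13.600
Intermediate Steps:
G(o) = o²
Q(g, F) = (g² + F*g)/F
(Q(-7, -11)/(-81) - 118/G(7))*h = (-7*(-11 - 7)/(-11)/(-81) - 118/(7²))*6 = (-7*(-1/11)*(-18)*(-1/81) - 118/49)*6 = (-126/11*(-1/81) - 118*1/49)*6 = (14/99 - 118/49)*6 = -10996/4851*6 = -21992/1617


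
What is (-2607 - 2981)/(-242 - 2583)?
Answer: 5588/2825 ≈ 1.9781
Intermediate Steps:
(-2607 - 2981)/(-242 - 2583) = -5588/(-2825) = -5588*(-1/2825) = 5588/2825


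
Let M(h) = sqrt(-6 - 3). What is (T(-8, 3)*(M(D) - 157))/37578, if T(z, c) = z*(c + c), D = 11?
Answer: 1256/6263 - 24*I/6263 ≈ 0.20054 - 0.003832*I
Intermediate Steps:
M(h) = 3*I (M(h) = sqrt(-9) = 3*I)
T(z, c) = 2*c*z (T(z, c) = z*(2*c) = 2*c*z)
(T(-8, 3)*(M(D) - 157))/37578 = ((2*3*(-8))*(3*I - 157))/37578 = -48*(-157 + 3*I)*(1/37578) = (7536 - 144*I)*(1/37578) = 1256/6263 - 24*I/6263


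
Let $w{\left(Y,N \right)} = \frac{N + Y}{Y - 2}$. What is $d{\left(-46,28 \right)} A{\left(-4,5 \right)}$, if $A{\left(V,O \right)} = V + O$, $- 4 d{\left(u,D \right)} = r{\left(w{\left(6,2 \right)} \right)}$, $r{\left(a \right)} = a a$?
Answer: $-1$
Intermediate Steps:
$w{\left(Y,N \right)} = \frac{N + Y}{-2 + Y}$
$r{\left(a \right)} = a^{2}$
$d{\left(u,D \right)} = -1$ ($d{\left(u,D \right)} = - \frac{\left(\frac{2 + 6}{-2 + 6}\right)^{2}}{4} = - \frac{\left(\frac{1}{4} \cdot 8\right)^{2}}{4} = - \frac{2^{2}}{4} = \left(- \frac{1}{4}\right) 4 = -1$)
$A{\left(V,O \right)} = O + V$
$d{\left(-46,28 \right)} A{\left(-4,5 \right)} = - (5 - 4) = \left(-1\right) 1 = -1$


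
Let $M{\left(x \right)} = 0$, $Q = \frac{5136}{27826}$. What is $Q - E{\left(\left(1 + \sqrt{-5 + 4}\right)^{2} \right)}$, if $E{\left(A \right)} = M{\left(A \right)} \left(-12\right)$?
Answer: $\frac{2568}{13913} \approx 0.18458$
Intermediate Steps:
$Q = \frac{2568}{13913}$ ($Q = 5136 \cdot \frac{1}{27826} = \frac{2568}{13913} \approx 0.18458$)
$E{\left(A \right)} = 0$ ($E{\left(A \right)} = 0 \left(-12\right) = 0$)
$Q - E{\left(\left(1 + \sqrt{-5 + 4}\right)^{2} \right)} = \frac{2568}{13913} - 0 = \frac{2568}{13913} + 0 = \frac{2568}{13913}$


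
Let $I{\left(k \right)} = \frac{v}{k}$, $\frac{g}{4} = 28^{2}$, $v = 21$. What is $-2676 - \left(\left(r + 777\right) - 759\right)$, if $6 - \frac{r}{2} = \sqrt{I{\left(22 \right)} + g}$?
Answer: $-2706 + \frac{\sqrt{1518286}}{11} \approx -2594.0$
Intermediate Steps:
$g = 3136$ ($g = 4 \cdot 28^{2} = 4 \cdot 784 = 3136$)
$I{\left(k \right)} = \frac{21}{k}$
$r = 12 - \frac{\sqrt{1518286}}{11}$ ($r = 12 - 2 \sqrt{\frac{21}{22} + 3136} = 12 - 2 \sqrt{\frac{69013}{22}} = 12 - 2 \frac{\sqrt{1518286}}{22} = 12 - \frac{\sqrt{1518286}}{11} \approx -100.02$)
$-2676 - \left(\left(r + 777\right) - 759\right) = -2676 - \left(\left(\left(12 - \frac{\sqrt{1518286}}{11}\right) + 777\right) - 759\right) = -2676 - \left(\left(789 - \frac{\sqrt{1518286}}{11}\right) - 759\right) = -2676 - \left(30 - \frac{\sqrt{1518286}}{11}\right) = -2706 + \frac{\sqrt{1518286}}{11}$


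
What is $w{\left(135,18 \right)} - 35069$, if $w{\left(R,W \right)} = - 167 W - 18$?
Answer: $-38093$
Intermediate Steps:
$w{\left(R,W \right)} = -18 - 167 W$
$w{\left(135,18 \right)} - 35069 = \left(-18 - 3006\right) - 35069 = -3024 - 35069 = -38093$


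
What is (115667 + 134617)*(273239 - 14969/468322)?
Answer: 16013648361063438/234161 ≈ 6.8387e+10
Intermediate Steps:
(115667 + 134617)*(273239 - 14969/468322) = 250284*(273239 - 14969*1/468322) = 250284*(273239 - 14969/468322) = 250284*(127963819989/468322) = 16013648361063438/234161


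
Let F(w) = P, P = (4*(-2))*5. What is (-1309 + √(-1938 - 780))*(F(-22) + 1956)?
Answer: -2508044 + 5748*I*√302 ≈ -2.508e+6 + 99890.0*I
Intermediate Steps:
P = -40 (P = -8*5 = -40)
F(w) = -40
(-1309 + √(-1938 - 780))*(F(-22) + 1956) = (-1309 + √(-1938 - 780))*(-40 + 1956) = (-1309 + √(-2718))*1916 = (-1309 + 3*I*√302)*1916 = -2508044 + 5748*I*√302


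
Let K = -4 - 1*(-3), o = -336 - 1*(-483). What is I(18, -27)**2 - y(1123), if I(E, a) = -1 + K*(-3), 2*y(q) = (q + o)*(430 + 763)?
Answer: -757551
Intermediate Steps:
o = 147 (o = -336 + 483 = 147)
K = -1 (K = -4 + 3 = -1)
y(q) = 175371/2 + 1193*q/2 (y(q) = ((q + 147)*(430 + 763))/2 = ((147 + q)*1193)/2 = (175371 + 1193*q)/2 = 175371/2 + 1193*q/2)
I(E, a) = 2 (I(E, a) = -1 - 1*(-3) = -1 + 3 = 2)
I(18, -27)**2 - y(1123) = 2**2 - (175371/2 + (1193/2)*1123) = 4 - (175371/2 + 1339739/2) = 4 - 1*757555 = 4 - 757555 = -757551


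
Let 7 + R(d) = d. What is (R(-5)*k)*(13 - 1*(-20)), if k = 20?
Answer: -7920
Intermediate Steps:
R(d) = -7 + d
(R(-5)*k)*(13 - 1*(-20)) = ((-7 - 5)*20)*(13 - 1*(-20)) = (-12*20)*(13 + 20) = -240*33 = -7920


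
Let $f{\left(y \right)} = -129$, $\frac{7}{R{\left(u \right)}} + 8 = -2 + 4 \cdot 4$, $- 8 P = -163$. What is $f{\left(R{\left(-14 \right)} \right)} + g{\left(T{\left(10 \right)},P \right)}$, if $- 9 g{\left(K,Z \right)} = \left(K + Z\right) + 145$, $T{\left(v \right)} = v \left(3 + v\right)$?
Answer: $- \frac{11651}{72} \approx -161.82$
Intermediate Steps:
$P = \frac{163}{8}$ ($P = \left(- \frac{1}{8}\right) \left(-163\right) = \frac{163}{8} \approx 20.375$)
$R{\left(u \right)} = \frac{7}{6}$ ($R{\left(u \right)} = \frac{7}{-8 + \left(-2 + 4 \cdot 4\right)} = \frac{7}{-8 + \left(-2 + 16\right)} = \frac{7}{-8 + 14} = \frac{7}{6}$)
$g{\left(K,Z \right)} = - \frac{145}{9} - \frac{K}{9} - \frac{Z}{9}$ ($g{\left(K,Z \right)} = - \frac{\left(K + Z\right) + 145}{9} = - \frac{145 + K + Z}{9} = - \frac{145}{9} - \frac{K}{9} - \frac{Z}{9}$)
$f{\left(R{\left(-14 \right)} \right)} + g{\left(T{\left(10 \right)},P \right)} = -129 - \left(\frac{147}{8} + \frac{1}{9} \cdot 10 \left(3 + 10\right)\right) = -129 - \left(\frac{147}{8} + \frac{1}{9} \cdot 10 \cdot 13\right) = -129 - \frac{2363}{72} = - \frac{11651}{72}$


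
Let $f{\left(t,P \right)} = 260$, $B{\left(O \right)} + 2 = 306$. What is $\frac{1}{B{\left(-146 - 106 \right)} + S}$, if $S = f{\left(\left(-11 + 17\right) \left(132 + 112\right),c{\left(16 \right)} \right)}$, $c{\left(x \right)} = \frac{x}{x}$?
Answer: $\frac{1}{564} \approx 0.0017731$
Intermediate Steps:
$B{\left(O \right)} = 304$ ($B{\left(O \right)} = -2 + 306 = 304$)
$c{\left(x \right)} = 1$
$S = 260$
$\frac{1}{B{\left(-146 - 106 \right)} + S} = \frac{1}{304 + 260} = \frac{1}{564}$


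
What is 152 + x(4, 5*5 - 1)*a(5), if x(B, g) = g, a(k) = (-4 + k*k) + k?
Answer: 776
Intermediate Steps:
a(k) = -4 + k + k**2 (a(k) = (-4 + k**2) + k = -4 + k + k**2)
152 + x(4, 5*5 - 1)*a(5) = 152 + (5*5 - 1)*(-4 + 5 + 5**2) = 152 + (25 - 1)*(-4 + 5 + 25) = 152 + 24*26 = 152 + 624 = 776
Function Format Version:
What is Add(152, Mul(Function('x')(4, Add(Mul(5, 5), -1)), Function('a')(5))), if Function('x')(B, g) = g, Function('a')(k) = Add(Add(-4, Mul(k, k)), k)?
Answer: 776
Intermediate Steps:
Function('a')(k) = Add(-4, k, Pow(k, 2)) (Function('a')(k) = Add(Add(-4, Pow(k, 2)), k) = Add(-4, k, Pow(k, 2)))
Add(152, Mul(Function('x')(4, Add(Mul(5, 5), -1)), Function('a')(5))) = Add(152, Mul(Add(Mul(5, 5), -1), Add(-4, 5, Pow(5, 2)))) = Add(152, Mul(Add(25, -1), Add(-4, 5, 25))) = Add(152, Mul(24, 26)) = Add(152, 624) = 776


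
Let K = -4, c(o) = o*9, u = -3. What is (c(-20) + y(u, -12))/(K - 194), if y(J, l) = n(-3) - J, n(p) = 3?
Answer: 29/33 ≈ 0.87879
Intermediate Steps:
y(J, l) = 3 - J
c(o) = 9*o
(c(-20) + y(u, -12))/(K - 194) = (9*(-20) + (3 - 1*(-3)))/(-4 - 194) = (-180 + (3 + 3))/(-198) = (-180 + 6)*(-1/198) = -174*(-1/198) = 29/33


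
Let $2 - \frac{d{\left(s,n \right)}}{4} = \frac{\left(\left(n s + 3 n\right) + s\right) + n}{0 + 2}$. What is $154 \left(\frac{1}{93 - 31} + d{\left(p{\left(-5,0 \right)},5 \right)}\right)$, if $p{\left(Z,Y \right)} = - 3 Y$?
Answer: $- \frac{152691}{31} \approx -4925.5$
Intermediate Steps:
$d{\left(s,n \right)} = 8 - 8 n - 2 s - 2 n s$ ($d{\left(s,n \right)} = 8 - 4 \frac{\left(\left(n s + 3 n\right) + s\right) + n}{0 + 2} = 8 - 4 \frac{\left(\left(3 n + n s\right) + s\right) + n}{2} = 8 - 4 \left(\left(s + 3 n + n s\right) + n\right) \frac{1}{2} = 8 - 4 \left(s + 4 n + n s\right) \frac{1}{2} = 8 - 4 \left(\frac{s}{2} + 2 n + \frac{n s}{2}\right) = 8 - \left(2 s + 8 n + 2 n s\right) = 8 - 8 n - 2 s - 2 n s$)
$154 \left(\frac{1}{93 - 31} + d{\left(p{\left(-5,0 \right)},5 \right)}\right) = 154 \left(\frac{1}{93 - 31} - \left(32 + 12 \left(-3\right) 0\right)\right) = 154 \left(\frac{1}{62} - \left(32 + 0\right)\right) = 154 \left(\frac{1}{62} + \left(8 - 40 + 0 + 0\right)\right) = 154 \left(\frac{1}{62} - 32\right) = 154 \left(- \frac{1983}{62}\right) = - \frac{152691}{31}$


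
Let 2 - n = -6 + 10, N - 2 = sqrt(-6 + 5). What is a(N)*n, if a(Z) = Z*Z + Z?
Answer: -10 - 10*I ≈ -10.0 - 10.0*I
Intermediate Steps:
N = 2 + I (N = 2 + sqrt(-6 + 5) = 2 + sqrt(-1) = 2 + I ≈ 2.0 + 1.0*I)
n = -2 (n = 2 - (-6 + 10) = 2 - 1*4 = 2 - 4 = -2)
a(Z) = Z + Z**2 (a(Z) = Z**2 + Z = Z + Z**2)
a(N)*n = ((2 + I)*(1 + (2 + I)))*(-2) = ((2 + I)*(3 + I))*(-2) = -2*(2 + I)*(3 + I)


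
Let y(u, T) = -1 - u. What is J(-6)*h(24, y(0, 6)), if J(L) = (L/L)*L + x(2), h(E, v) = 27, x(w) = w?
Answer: -108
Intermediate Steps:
J(L) = 2 + L (J(L) = (L/L)*L + 2 = 1*L + 2 = L + 2 = 2 + L)
J(-6)*h(24, y(0, 6)) = (2 - 6)*27 = -4*27 = -108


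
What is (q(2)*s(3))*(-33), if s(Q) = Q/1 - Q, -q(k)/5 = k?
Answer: 0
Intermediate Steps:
q(k) = -5*k
s(Q) = 0 (s(Q) = Q*1 - Q = Q - Q = 0)
(q(2)*s(3))*(-33) = (-5*2*0)*(-33) = -10*0*(-33) = 0*(-33) = 0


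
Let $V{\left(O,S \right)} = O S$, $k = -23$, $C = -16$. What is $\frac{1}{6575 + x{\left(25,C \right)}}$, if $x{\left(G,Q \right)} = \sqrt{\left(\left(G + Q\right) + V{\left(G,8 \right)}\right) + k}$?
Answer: $\frac{6575}{43230439} - \frac{\sqrt{186}}{43230439} \approx 0.00015178$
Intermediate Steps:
$x{\left(G,Q \right)} = \sqrt{-23 + Q + 9 G}$ ($x{\left(G,Q \right)} = \sqrt{\left(\left(G + Q\right) + G 8\right) - 23} = \sqrt{\left(\left(G + Q\right) + 8 G\right) - 23} = \sqrt{\left(Q + 9 G\right) - 23} = \sqrt{-23 + Q + 9 G}$)
$\frac{1}{6575 + x{\left(25,C \right)}} = \frac{1}{6575 + \sqrt{-23 - 16 + 9 \cdot 25}} = \frac{1}{6575 + \sqrt{-23 - 16 + 225}} = \frac{1}{6575 + \sqrt{186}}$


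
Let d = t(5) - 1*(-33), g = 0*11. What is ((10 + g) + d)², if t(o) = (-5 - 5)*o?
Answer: 49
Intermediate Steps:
g = 0
t(o) = -10*o
d = -17 (d = -10*5 - 1*(-33) = -50 + 33 = -17)
((10 + g) + d)² = ((10 + 0) - 17)² = (10 - 17)² = (-7)² = 49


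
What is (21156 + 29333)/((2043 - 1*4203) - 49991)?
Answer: -50489/52151 ≈ -0.96813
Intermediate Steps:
(21156 + 29333)/((2043 - 1*4203) - 49991) = 50489/((2043 - 4203) - 49991) = 50489/(-2160 - 49991) = 50489/(-52151) = 50489*(-1/52151) = -50489/52151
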